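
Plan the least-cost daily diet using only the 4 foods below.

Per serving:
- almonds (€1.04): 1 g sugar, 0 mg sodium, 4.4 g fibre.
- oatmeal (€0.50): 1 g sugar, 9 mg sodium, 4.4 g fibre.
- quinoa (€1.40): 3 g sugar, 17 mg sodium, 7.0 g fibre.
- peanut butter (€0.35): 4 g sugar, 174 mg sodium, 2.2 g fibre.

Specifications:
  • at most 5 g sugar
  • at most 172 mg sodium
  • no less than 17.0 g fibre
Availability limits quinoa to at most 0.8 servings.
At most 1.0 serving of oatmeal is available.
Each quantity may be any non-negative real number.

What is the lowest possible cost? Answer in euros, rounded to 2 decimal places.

Set it up as a linear program. Let x1 = servings of almonds, x2 = servings of oatmeal, x3 = servings of quinoa, x4 = servings of peanut butter.
Minimize 1.04x1 + 0.5x2 + 1.4x3 + 0.35x4 with:
  1x1 + 1x2 + 3x3 + 4x4 ≤ 5   (sugar)
  9x2 + 17x3 + 174x4 ≤ 172   (sodium)
  4.4x1 + 4.4x2 + 7x3 + 2.2x4 ≥ 17   (fibre)
  x3 ≤ 0.8
  x2 ≤ 1
  x1, x2, x3, x4 ≥ 0.
All 4 inputs are positive at the optimum. Binding constraints: sugar, fibre, the quinoa cap, the oatmeal cap.
So almonds = 1.59 servings, oatmeal = 1 serving, quinoa = 0.8 servings, peanut butter = 0.002597 servings.
Objective = 1.04·1.59 + 0.5·1 + 1.4·0.8 + 0.35·0.002597 = 3.2745.

€3.27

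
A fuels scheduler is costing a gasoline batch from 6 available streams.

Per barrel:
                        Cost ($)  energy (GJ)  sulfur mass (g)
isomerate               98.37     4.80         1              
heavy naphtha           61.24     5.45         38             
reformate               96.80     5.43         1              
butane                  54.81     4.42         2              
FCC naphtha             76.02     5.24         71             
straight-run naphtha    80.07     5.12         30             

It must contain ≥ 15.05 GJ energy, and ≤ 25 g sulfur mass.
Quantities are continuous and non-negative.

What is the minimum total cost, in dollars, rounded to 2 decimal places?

Let x1 = barrels of isomerate, x2 = barrels of heavy naphtha, x3 = barrels of reformate, x4 = barrels of butane, x5 = barrels of FCC naphtha, x6 = barrels of straight-run naphtha.
Minimize 98.37x1 + 61.24x2 + 96.8x3 + 54.81x4 + 76.02x5 + 80.07x6 subject to:
  4.8x1 + 5.45x2 + 5.43x3 + 4.42x4 + 5.24x5 + 5.12x6 ≥ 15.05   (energy)
  1x1 + 38x2 + 1x3 + 2x4 + 71x5 + 30x6 ≤ 25   (sulfur mass)
  x1, x2, x3, x4, x5, x6 ≥ 0.
At the optimum only heavy naphtha, butane are positive (isomerate, reformate, FCC naphtha, straight-run naphtha = 0). There the energy and sulfur mass constraints are tight.
So heavy naphtha = 0.51191 barrels, butane = 2.7738 barrels.
Objective = 61.24·0.51191 + 54.81·2.7738 = 183.3813.

$183.38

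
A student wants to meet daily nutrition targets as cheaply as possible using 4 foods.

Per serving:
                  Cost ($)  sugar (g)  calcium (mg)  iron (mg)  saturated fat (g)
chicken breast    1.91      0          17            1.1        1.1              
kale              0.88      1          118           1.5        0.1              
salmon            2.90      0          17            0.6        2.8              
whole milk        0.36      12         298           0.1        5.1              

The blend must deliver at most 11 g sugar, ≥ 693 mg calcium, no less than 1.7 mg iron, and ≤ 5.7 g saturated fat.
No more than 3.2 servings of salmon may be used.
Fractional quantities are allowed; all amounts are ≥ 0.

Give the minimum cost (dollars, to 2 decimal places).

Treat it as an LP. Let x1 = servings of chicken breast, x2 = servings of kale, x3 = servings of salmon, x4 = servings of whole milk.
min 1.91x1 + 0.88x2 + 2.9x3 + 0.36x4 with:
  1x2 + 12x4 ≤ 11   (sugar)
  17x1 + 118x2 + 17x3 + 298x4 ≥ 693   (calcium)
  1.1x1 + 1.5x2 + 0.6x3 + 0.1x4 ≥ 1.7   (iron)
  1.1x1 + 0.1x2 + 2.8x3 + 5.1x4 ≤ 5.7   (saturated fat)
  x3 ≤ 3.2
  x1, x2, x3, x4 ≥ 0.
The optimal basis is {kale, whole milk}; chicken breast, salmon drop out. Binding constraints: sugar and calcium.
Solving gives x2 = 4.506, x4 = 0.5411.
Total cost: 0.88·4.506 + 0.36·0.5411 = 4.1601.

$4.16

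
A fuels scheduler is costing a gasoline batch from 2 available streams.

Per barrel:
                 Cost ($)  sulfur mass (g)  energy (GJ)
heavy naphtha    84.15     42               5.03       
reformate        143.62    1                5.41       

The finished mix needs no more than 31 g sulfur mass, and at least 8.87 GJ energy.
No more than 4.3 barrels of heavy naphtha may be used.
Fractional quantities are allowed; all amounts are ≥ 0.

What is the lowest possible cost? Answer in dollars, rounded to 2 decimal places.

$200.17

Let x1 = barrels of heavy naphtha, x2 = barrels of reformate.
min 84.15x1 + 143.62x2 with:
  42x1 + 1x2 ≤ 31   (sulfur mass)
  5.03x1 + 5.41x2 ≥ 8.87   (energy)
  x1 ≤ 4.3
  x1, x2 ≥ 0.
Both inputs are positive at the optimum. Binding constraints: sulfur mass and energy.
So heavy naphtha = 0.7149 barrels, reformate = 0.9749 barrels.
Total cost: 84.15·0.7149 + 143.62·0.9749 = 200.1740.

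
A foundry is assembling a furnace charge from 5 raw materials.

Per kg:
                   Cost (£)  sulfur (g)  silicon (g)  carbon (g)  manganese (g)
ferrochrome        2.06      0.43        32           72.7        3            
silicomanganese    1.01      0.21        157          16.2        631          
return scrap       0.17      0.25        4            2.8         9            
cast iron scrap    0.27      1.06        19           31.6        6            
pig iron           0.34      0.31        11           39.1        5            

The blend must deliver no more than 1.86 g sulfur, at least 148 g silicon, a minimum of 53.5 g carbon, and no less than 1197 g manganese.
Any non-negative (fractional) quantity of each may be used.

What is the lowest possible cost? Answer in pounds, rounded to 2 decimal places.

£2.10

Set it up as a linear program. Let x1 = kg of ferrochrome, x2 = kg of silicomanganese, x3 = kg of return scrap, x4 = kg of cast iron scrap, x5 = kg of pig iron.
Minimize 2.06x1 + 1.01x2 + 0.17x3 + 0.27x4 + 0.34x5 s.t.:
  0.43x1 + 0.21x2 + 0.25x3 + 1.06x4 + 0.31x5 ≤ 1.86   (sulfur)
  32x1 + 157x2 + 4x3 + 19x4 + 11x5 ≥ 148   (silicon)
  72.7x1 + 16.2x2 + 2.8x3 + 31.6x4 + 39.1x5 ≥ 53.5   (carbon)
  3x1 + 631x2 + 9x3 + 6x4 + 5x5 ≥ 1197   (manganese)
  x1, x2, x3, x4, x5 ≥ 0.
The cheapest feasible vertex uses only silicomanganese, cast iron scrap; ferrochrome, return scrap, pig iron are not used. The carbon and manganese requirements are met with equality.
So silicomanganese = 1.89 kg, cast iron scrap = 0.7241 kg.
Hence cost = 1.01·1.89 + 0.27·0.7241 = £2.1044.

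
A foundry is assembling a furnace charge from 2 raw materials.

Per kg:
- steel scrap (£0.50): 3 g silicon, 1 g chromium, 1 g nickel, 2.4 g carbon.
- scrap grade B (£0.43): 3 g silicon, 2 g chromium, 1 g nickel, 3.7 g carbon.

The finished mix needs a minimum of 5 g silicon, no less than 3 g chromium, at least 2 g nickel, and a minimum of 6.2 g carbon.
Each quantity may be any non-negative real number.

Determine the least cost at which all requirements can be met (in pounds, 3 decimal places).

£0.860

Set it up as a linear program. Let x1 = kg of steel scrap, x2 = kg of scrap grade B.
Minimize 0.5x1 + 0.43x2 with:
  3x1 + 3x2 ≥ 5   (silicon)
  1x1 + 2x2 ≥ 3   (chromium)
  1x1 + 1x2 ≥ 2   (nickel)
  2.4x1 + 3.7x2 ≥ 6.2   (carbon)
  x1, x2 ≥ 0.
The optimal basis is {scrap grade B}; steel scrap drops out. Binding constraint: nickel.
That vertex is x2 = 2.
Hence cost = 0.43·2 = £0.86000.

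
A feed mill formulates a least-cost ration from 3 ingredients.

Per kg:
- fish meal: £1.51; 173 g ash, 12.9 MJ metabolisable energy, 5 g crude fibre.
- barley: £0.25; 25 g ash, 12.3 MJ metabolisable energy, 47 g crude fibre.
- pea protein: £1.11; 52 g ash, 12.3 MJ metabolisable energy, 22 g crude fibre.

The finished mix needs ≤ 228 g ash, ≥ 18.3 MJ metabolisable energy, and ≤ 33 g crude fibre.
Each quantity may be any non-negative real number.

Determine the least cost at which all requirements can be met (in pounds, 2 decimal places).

This is a linear program. Let x1 = kg of fish meal, x2 = kg of barley, x3 = kg of pea protein.
min 1.51x1 + 0.25x2 + 1.11x3 subject to:
  173x1 + 25x2 + 52x3 ≤ 228   (ash)
  12.9x1 + 12.3x2 + 12.3x3 ≥ 18.3   (metabolisable energy)
  5x1 + 47x2 + 22x3 ≤ 33   (crude fibre)
  x1, x2, x3 ≥ 0.
At the optimum only fish meal, barley are positive (pea protein = 0). There the metabolisable energy and crude fibre constraints are tight.
So fish meal = 0.8337 kg, barley = 0.6134 kg.
Objective = 1.51·0.8337 + 0.25·0.6134 = 1.4122.

£1.41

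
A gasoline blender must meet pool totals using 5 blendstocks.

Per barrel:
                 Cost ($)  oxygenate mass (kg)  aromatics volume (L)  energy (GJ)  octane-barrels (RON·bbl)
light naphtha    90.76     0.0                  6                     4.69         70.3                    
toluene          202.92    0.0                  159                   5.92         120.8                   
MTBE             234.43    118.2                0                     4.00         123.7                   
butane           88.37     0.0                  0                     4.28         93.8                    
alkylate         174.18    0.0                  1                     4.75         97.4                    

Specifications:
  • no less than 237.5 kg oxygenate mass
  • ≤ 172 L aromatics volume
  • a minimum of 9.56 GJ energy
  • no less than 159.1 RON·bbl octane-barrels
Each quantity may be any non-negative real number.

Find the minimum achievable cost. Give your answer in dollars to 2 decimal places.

This is a linear program. Let x1 = barrels of light naphtha, x2 = barrels of toluene, x3 = barrels of MTBE, x4 = barrels of butane, x5 = barrels of alkylate.
Minimize 90.76x1 + 202.92x2 + 234.43x3 + 88.37x4 + 174.18x5 subject to:
  118.2x3 ≥ 237.5   (oxygenate mass)
  6x1 + 159x2 + 1x5 ≤ 172   (aromatics volume)
  4.69x1 + 5.92x2 + 4x3 + 4.28x4 + 4.75x5 ≥ 9.56   (energy)
  70.3x1 + 120.8x2 + 123.7x3 + 93.8x4 + 97.4x5 ≥ 159.1   (octane-barrels)
  x1, x2, x3, x4, x5 ≥ 0.
The optimal basis is {light naphtha, MTBE}; toluene, butane, alkylate drop out. There the oxygenate mass and energy constraints are tight.
That vertex is x1 = 0.32469, x3 = 2.0093.
Hence cost = 90.76·0.32469 + 234.43·2.0093 = $500.5091.

$500.51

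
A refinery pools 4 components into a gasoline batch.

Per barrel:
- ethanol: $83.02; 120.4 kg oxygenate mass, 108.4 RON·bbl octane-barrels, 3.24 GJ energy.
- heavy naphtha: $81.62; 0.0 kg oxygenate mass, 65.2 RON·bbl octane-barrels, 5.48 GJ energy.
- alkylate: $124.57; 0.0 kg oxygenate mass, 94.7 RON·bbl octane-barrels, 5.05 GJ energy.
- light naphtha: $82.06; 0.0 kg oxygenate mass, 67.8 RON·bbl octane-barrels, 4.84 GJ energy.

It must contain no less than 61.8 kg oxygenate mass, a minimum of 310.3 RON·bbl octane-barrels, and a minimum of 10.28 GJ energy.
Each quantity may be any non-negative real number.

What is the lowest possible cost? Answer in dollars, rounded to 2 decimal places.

$246.67

Let x1 = barrels of ethanol, x2 = barrels of heavy naphtha, x3 = barrels of alkylate, x4 = barrels of light naphtha.
min 83.02x1 + 81.62x2 + 124.57x3 + 82.06x4 with:
  120.4x1 ≥ 61.8   (oxygenate mass)
  108.4x1 + 65.2x2 + 94.7x3 + 67.8x4 ≥ 310.3   (octane-barrels)
  3.24x1 + 5.48x2 + 5.05x3 + 4.84x4 ≥ 10.28   (energy)
  x1, x2, x3, x4 ≥ 0.
The cheapest feasible vertex uses only ethanol, heavy naphtha; alkylate, light naphtha are not used. There the octane-barrels and energy constraints are tight.
Solving gives x1 = 2.6913, x2 = 0.2847.
Objective = 83.02·2.6913 + 81.62·0.2847 = 246.6689.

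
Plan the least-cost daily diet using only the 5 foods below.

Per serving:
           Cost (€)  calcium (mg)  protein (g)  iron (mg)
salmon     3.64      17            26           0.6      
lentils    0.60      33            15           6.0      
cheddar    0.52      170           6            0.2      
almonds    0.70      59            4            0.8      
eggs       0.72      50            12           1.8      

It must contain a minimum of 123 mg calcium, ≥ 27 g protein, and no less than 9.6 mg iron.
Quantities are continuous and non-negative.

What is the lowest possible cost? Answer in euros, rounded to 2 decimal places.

Let x1 = servings of salmon, x2 = servings of lentils, x3 = servings of cheddar, x4 = servings of almonds, x5 = servings of eggs.
Minimise 3.64x1 + 0.6x2 + 0.52x3 + 0.7x4 + 0.72x5 with:
  17x1 + 33x2 + 170x3 + 59x4 + 50x5 ≥ 123   (calcium)
  26x1 + 15x2 + 6x3 + 4x4 + 12x5 ≥ 27   (protein)
  0.6x1 + 6x2 + 0.2x3 + 0.8x4 + 1.8x5 ≥ 9.6   (iron)
  x1, x2, x3, x4, x5 ≥ 0.
The minimum-cost mix takes nothing from salmon, almonds, eggs — only lentils, cheddar. The calcium and protein requirements are met with equality.
Optimal quantities: lentils = 1.638 servings, cheddar = 0.4056 servings.
Objective = 0.6·1.638 + 0.52·0.4056 = 1.1937.

€1.19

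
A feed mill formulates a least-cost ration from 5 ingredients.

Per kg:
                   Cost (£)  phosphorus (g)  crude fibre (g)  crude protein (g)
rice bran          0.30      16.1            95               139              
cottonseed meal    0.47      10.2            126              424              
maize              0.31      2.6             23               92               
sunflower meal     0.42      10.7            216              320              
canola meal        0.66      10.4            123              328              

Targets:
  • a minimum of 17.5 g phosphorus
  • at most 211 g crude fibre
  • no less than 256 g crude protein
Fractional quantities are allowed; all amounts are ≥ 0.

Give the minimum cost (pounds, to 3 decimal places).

Let x1 = kg of rice bran, x2 = kg of cottonseed meal, x3 = kg of maize, x4 = kg of sunflower meal, x5 = kg of canola meal.
min 0.3x1 + 0.47x2 + 0.31x3 + 0.42x4 + 0.66x5 with:
  16.1x1 + 10.2x2 + 2.6x3 + 10.7x4 + 10.4x5 ≥ 17.5   (phosphorus)
  95x1 + 126x2 + 23x3 + 216x4 + 123x5 ≤ 211   (crude fibre)
  139x1 + 424x2 + 92x3 + 320x4 + 328x5 ≥ 256   (crude protein)
  x1, x2, x3, x4, x5 ≥ 0.
The optimal basis is {rice bran, cottonseed meal}; maize, sunflower meal, canola meal drop out. The phosphorus and crude protein requirements are met with equality.
So rice bran = 0.8891 kg, cottonseed meal = 0.3123 kg.
Hence cost = 0.3·0.8891 + 0.47·0.3123 = £0.41351.

£0.414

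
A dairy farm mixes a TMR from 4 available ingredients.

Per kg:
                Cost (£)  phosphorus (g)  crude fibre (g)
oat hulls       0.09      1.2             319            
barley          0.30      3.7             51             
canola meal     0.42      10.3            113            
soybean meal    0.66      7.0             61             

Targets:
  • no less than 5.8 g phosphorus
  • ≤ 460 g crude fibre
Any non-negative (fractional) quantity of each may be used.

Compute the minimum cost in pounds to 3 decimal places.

£0.237

Let x1 = kg of oat hulls, x2 = kg of barley, x3 = kg of canola meal, x4 = kg of soybean meal.
Minimize 0.09x1 + 0.3x2 + 0.42x3 + 0.66x4 subject to:
  1.2x1 + 3.7x2 + 10.3x3 + 7x4 ≥ 5.8   (phosphorus)
  319x1 + 51x2 + 113x3 + 61x4 ≤ 460   (crude fibre)
  x1, x2, x3, x4 ≥ 0.
The optimal basis is {canola meal}; oat hulls, barley, soybean meal drop out. The phosphorus requirement is met with equality.
Optimal quantities: canola meal = 0.5631 kg.
Hence cost = 0.42·0.5631 = £0.236502.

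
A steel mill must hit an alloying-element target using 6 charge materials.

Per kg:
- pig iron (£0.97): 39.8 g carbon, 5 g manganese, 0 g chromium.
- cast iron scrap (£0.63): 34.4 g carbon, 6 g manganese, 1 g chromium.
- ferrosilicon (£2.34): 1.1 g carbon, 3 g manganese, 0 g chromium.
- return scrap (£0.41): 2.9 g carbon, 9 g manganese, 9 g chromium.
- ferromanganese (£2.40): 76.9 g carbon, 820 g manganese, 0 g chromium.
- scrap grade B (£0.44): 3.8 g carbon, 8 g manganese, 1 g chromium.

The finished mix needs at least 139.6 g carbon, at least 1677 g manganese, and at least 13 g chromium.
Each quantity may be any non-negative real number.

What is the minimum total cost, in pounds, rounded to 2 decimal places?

This is a linear program. Let x1 = kg of pig iron, x2 = kg of cast iron scrap, x3 = kg of ferrosilicon, x4 = kg of return scrap, x5 = kg of ferromanganese, x6 = kg of scrap grade B.
min 0.97x1 + 0.63x2 + 2.34x3 + 0.41x4 + 2.4x5 + 0.44x6 s.t.:
  39.8x1 + 34.4x2 + 1.1x3 + 2.9x4 + 76.9x5 + 3.8x6 ≥ 139.6   (carbon)
  5x1 + 6x2 + 3x3 + 9x4 + 820x5 + 8x6 ≥ 1677   (manganese)
  1x2 + 9x4 + 1x6 ≥ 13   (chromium)
  x1, x2, x3, x4, x5, x6 ≥ 0.
At the optimum only return scrap, ferromanganese are positive (pig iron, cast iron scrap, ferrosilicon, scrap grade B = 0). Binding constraints: manganese and chromium.
That vertex is x4 = 1.444, x5 = 2.029.
Total cost: 0.41·1.444 + 2.4·2.029 = 5.4616.

£5.46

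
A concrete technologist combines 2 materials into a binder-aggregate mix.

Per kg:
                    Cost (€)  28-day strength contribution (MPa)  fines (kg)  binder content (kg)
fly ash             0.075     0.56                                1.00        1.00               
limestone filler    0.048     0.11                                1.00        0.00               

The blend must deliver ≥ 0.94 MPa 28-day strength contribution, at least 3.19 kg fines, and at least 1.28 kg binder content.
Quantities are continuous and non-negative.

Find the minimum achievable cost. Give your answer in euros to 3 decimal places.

€0.188

Let x1 = kg of fly ash, x2 = kg of limestone filler.
Minimize 0.075x1 + 0.048x2 with:
  0.56x1 + 0.11x2 ≥ 0.94   (28-day strength contribution)
  1x1 + 1x2 ≥ 3.19   (fines)
  1x1 ≥ 1.28   (binder content)
  x1, x2 ≥ 0.
Both inputs are positive at the optimum. Binding constraints: 28-day strength contribution and fines.
Optimal quantities: fly ash = 1.309 kg, limestone filler = 1.881 kg.
Total cost: 0.075·1.309 + 0.048·1.881 = 0.18846.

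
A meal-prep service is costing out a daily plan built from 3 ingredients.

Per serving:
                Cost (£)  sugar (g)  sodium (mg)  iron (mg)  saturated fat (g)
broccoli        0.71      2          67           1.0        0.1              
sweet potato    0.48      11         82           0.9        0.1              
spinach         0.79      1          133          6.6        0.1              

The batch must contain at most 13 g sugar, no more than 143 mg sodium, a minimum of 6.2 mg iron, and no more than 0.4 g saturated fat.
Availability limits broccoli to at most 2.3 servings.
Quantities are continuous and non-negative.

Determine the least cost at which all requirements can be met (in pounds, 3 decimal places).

Let x1 = servings of broccoli, x2 = servings of sweet potato, x3 = servings of spinach.
Minimise 0.71x1 + 0.48x2 + 0.79x3 subject to:
  2x1 + 11x2 + 1x3 ≤ 13   (sugar)
  67x1 + 82x2 + 133x3 ≤ 143   (sodium)
  1x1 + 0.9x2 + 6.6x3 ≥ 6.2   (iron)
  0.1x1 + 0.1x2 + 0.1x3 ≤ 0.4   (saturated fat)
  x1 ≤ 2.3
  x1, x2, x3 ≥ 0.
The minimum-cost mix takes nothing from broccoli, sweet potato — only spinach. The iron requirement is met with equality.
Solving gives x3 = 0.9394.
Objective = 0.79·0.9394 = 0.74213.

£0.742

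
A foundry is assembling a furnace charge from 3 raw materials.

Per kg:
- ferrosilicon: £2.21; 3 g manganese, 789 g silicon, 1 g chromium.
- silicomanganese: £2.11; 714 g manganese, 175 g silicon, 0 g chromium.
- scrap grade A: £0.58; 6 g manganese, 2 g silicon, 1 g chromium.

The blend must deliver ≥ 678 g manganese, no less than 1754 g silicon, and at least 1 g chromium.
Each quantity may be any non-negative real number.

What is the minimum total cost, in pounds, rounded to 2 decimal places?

£6.44

Let x1 = kg of ferrosilicon, x2 = kg of silicomanganese, x3 = kg of scrap grade A.
min 2.21x1 + 2.11x2 + 0.58x3 subject to:
  3x1 + 714x2 + 6x3 ≥ 678   (manganese)
  789x1 + 175x2 + 2x3 ≥ 1754   (silicon)
  1x1 + 1x3 ≥ 1   (chromium)
  x1, x2, x3 ≥ 0.
The optimal basis is {ferrosilicon, silicomanganese}; scrap grade A drops out. Binding constraints: manganese and silicon.
That vertex is x1 = 2.014, x2 = 0.9411.
Cost = 2.21·2.014 + 2.11·0.9411 = 6.4367.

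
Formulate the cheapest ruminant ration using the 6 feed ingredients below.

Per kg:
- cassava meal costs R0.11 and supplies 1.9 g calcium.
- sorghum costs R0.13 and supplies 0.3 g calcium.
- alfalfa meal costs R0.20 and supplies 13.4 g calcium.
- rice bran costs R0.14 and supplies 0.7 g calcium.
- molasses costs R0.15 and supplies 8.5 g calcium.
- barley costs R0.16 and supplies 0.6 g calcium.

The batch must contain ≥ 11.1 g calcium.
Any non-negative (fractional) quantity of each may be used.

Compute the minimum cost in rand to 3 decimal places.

R0.166

Set it up as a linear program. Let x1 = kg of cassava meal, x2 = kg of sorghum, x3 = kg of alfalfa meal, x4 = kg of rice bran, x5 = kg of molasses, x6 = kg of barley.
Minimise 0.11x1 + 0.13x2 + 0.2x3 + 0.14x4 + 0.15x5 + 0.16x6 s.t.:
  1.9x1 + 0.3x2 + 13.4x3 + 0.7x4 + 8.5x5 + 0.6x6 ≥ 11.1   (calcium)
  x1, x2, x3, x4, x5, x6 ≥ 0.
The optimal basis is {alfalfa meal}; cassava meal, sorghum, rice bran, molasses, barley drop out. The calcium requirement is met with equality.
Solving gives x3 = 0.8284.
Hence cost = 0.2·0.8284 = R0.16568.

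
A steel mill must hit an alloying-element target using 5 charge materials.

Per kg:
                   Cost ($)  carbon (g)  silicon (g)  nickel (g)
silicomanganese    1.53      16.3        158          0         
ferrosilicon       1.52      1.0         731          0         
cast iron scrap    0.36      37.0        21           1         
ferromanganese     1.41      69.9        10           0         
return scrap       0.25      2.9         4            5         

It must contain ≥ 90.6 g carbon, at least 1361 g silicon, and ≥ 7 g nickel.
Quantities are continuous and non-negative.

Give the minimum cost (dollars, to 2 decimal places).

$3.79

Let x1 = kg of silicomanganese, x2 = kg of ferrosilicon, x3 = kg of cast iron scrap, x4 = kg of ferromanganese, x5 = kg of return scrap.
Minimise 1.53x1 + 1.52x2 + 0.36x3 + 1.41x4 + 0.25x5 s.t.:
  16.3x1 + 1x2 + 37x3 + 69.9x4 + 2.9x5 ≥ 90.6   (carbon)
  158x1 + 731x2 + 21x3 + 10x4 + 4x5 ≥ 1361   (silicon)
  1x3 + 5x5 ≥ 7   (nickel)
  x1, x2, x3, x4, x5 ≥ 0.
At the optimum only ferrosilicon, cast iron scrap, return scrap are positive (silicomanganese, ferromanganese = 0). There the carbon, silicon, nickel constraints are tight.
Optimal quantities: ferrosilicon = 1.79 kg, cast iron scrap = 2.327 kg, return scrap = 0.9346 kg.
Hence cost = 1.52·1.79 + 0.36·2.327 + 0.25·0.9346 = $3.7922.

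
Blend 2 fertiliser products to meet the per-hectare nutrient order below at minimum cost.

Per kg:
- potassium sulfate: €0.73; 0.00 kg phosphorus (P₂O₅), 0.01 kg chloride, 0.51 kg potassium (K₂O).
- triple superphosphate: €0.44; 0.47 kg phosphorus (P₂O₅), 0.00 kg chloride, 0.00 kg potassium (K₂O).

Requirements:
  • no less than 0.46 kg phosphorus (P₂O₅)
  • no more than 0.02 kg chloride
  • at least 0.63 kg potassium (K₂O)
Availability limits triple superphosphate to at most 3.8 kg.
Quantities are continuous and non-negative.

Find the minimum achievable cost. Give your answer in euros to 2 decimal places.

€1.33

Let x1 = kg of potassium sulfate, x2 = kg of triple superphosphate.
Minimise 0.73x1 + 0.44x2 s.t.:
  0.47x2 ≥ 0.46   (phosphorus (P₂O₅))
  0.01x1 ≤ 0.02   (chloride)
  0.51x1 ≥ 0.63   (potassium (K₂O))
  x2 ≤ 3.8
  x1, x2 ≥ 0.
Both inputs are positive at the optimum. Binding constraints: phosphorus (P₂O₅) and potassium (K₂O).
So potassium sulfate = 1.235 kg, triple superphosphate = 0.9787 kg.
Hence cost = 0.73·1.235 + 0.44·0.9787 = €1.3322.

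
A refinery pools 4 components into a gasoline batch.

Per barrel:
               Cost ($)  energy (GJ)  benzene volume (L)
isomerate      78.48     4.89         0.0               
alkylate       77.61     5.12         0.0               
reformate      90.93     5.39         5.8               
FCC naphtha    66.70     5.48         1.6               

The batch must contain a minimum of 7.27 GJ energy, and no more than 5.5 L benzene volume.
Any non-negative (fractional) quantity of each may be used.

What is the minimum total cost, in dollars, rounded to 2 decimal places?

$88.49

Let x1 = barrels of isomerate, x2 = barrels of alkylate, x3 = barrels of reformate, x4 = barrels of FCC naphtha.
Minimise 78.48x1 + 77.61x2 + 90.93x3 + 66.7x4 subject to:
  4.89x1 + 5.12x2 + 5.39x3 + 5.48x4 ≥ 7.27   (energy)
  5.8x3 + 1.6x4 ≤ 5.5   (benzene volume)
  x1, x2, x3, x4 ≥ 0.
The optimal basis is {FCC naphtha}; isomerate, alkylate, reformate drop out. There the energy constraint is tight.
Solving gives x4 = 1.32664.
Total cost: 66.7·1.32664 = 88.4869.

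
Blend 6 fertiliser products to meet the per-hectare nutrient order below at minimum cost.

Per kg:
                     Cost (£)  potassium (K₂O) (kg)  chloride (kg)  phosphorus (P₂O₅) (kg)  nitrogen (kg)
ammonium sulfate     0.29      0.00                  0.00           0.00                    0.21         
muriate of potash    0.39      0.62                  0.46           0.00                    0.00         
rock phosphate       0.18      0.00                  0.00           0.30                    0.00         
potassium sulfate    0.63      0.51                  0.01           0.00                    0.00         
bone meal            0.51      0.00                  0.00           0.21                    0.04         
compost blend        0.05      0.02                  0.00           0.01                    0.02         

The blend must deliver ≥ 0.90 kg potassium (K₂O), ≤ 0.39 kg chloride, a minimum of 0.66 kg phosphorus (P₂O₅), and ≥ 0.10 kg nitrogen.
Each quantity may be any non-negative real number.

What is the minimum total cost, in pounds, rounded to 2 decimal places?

Let x1 = kg of ammonium sulfate, x2 = kg of muriate of potash, x3 = kg of rock phosphate, x4 = kg of potassium sulfate, x5 = kg of bone meal, x6 = kg of compost blend.
Minimize 0.29x1 + 0.39x2 + 0.18x3 + 0.63x4 + 0.51x5 + 0.05x6 subject to:
  0.62x2 + 0.51x4 + 0.02x6 ≥ 0.9   (potassium (K₂O))
  0.46x2 + 0.01x4 ≤ 0.39   (chloride)
  0.3x3 + 0.21x5 + 0.01x6 ≥ 0.66   (phosphorus (P₂O₅))
  0.21x1 + 0.04x5 + 0.02x6 ≥ 0.1   (nitrogen)
  x1, x2, x3, x4, x5, x6 ≥ 0.
The cheapest feasible vertex uses only muriate of potash, rock phosphate, potassium sulfate, compost blend; ammonium sulfate, bone meal are not used. Binding constraints: potassium (K₂O), chloride, phosphorus (P₂O₅), nitrogen.
Solving gives x2 = 0.8358, x3 = 2.033, x4 = 0.5525, x6 = 5.
Total cost: 0.39·0.8358 + 0.18·2.033 + 0.63·0.5525 + 0.05·5 = 1.2900.

£1.29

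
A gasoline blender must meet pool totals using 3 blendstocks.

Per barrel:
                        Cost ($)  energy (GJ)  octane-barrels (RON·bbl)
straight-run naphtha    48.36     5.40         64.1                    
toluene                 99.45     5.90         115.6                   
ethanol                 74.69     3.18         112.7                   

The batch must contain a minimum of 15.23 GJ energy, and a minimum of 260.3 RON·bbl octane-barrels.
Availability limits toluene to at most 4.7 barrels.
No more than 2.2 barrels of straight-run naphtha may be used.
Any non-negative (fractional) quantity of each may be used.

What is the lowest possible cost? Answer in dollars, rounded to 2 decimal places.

Let x1 = barrels of straight-run naphtha, x2 = barrels of toluene, x3 = barrels of ethanol.
min 48.36x1 + 99.45x2 + 74.69x3 s.t.:
  5.4x1 + 5.9x2 + 3.18x3 ≥ 15.23   (energy)
  64.1x1 + 115.6x2 + 112.7x3 ≥ 260.3   (octane-barrels)
  x2 ≤ 4.7
  x1 ≤ 2.2
  x1, x2, x3 ≥ 0.
At the optimum only straight-run naphtha, ethanol are positive (toluene = 0). The energy and octane-barrels requirements are met with equality.
That vertex is x1 = 2.1956, x3 = 1.0609.
Objective = 48.36·2.1956 + 74.69·1.0609 = 185.4178.

$185.42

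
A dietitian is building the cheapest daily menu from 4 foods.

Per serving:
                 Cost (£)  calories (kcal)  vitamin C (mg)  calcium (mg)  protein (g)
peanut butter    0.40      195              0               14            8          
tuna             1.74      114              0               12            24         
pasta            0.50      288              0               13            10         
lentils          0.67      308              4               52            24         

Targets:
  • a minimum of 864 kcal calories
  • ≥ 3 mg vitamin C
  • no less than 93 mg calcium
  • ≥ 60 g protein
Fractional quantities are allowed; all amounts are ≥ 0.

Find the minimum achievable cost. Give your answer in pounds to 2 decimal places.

£1.81

Let x1 = servings of peanut butter, x2 = servings of tuna, x3 = servings of pasta, x4 = servings of lentils.
Minimise 0.4x1 + 1.74x2 + 0.5x3 + 0.67x4 s.t.:
  195x1 + 114x2 + 288x3 + 308x4 ≥ 864   (calories)
  4x4 ≥ 3   (vitamin C)
  14x1 + 12x2 + 13x3 + 52x4 ≥ 93   (calcium)
  8x1 + 24x2 + 10x3 + 24x4 ≥ 60   (protein)
  x1, x2, x3, x4 ≥ 0.
At the optimum only pasta, lentils are positive (peanut butter, tuna = 0). The calories and protein requirements are met with equality.
Optimal quantities: pasta = 0.5887 servings, lentils = 2.255 servings.
Objective = 0.5·0.5887 + 0.67·2.255 = 1.8052.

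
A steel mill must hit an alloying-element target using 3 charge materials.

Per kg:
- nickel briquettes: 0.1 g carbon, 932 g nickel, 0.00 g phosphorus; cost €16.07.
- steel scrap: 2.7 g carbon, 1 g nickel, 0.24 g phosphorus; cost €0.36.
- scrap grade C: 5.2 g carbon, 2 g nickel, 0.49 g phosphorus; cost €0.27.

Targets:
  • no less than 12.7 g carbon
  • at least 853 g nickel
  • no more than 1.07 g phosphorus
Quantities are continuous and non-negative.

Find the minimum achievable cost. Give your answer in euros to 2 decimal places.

€108.07

Let x1 = kg of nickel briquettes, x2 = kg of steel scrap, x3 = kg of scrap grade C.
Minimise 16.07x1 + 0.36x2 + 0.27x3 subject to:
  0.1x1 + 2.7x2 + 5.2x3 ≥ 12.7   (carbon)
  932x1 + 1x2 + 2x3 ≥ 853   (nickel)
  0.24x2 + 0.49x3 ≤ 1.07   (phosphorus)
  x1, x2, x3 ≥ 0.
At the optimum only nickel briquettes, steel scrap are positive (scrap grade C = 0). The carbon and phosphorus requirements are met with equality.
That vertex is x1 = 6.625, x2 = 4.458.
Total cost: 16.07·6.625 + 0.36·4.458 = 108.0686.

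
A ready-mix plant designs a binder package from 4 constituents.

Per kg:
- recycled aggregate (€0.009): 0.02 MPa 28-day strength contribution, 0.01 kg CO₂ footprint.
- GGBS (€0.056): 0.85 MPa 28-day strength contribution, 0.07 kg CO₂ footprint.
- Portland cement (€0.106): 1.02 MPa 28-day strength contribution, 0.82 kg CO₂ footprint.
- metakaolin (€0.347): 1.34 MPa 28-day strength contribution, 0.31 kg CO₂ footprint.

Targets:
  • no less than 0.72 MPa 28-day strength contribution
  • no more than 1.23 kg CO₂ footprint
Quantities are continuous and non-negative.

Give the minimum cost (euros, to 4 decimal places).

Set it up as a linear program. Let x1 = kg of recycled aggregate, x2 = kg of GGBS, x3 = kg of Portland cement, x4 = kg of metakaolin.
Minimize 0.009x1 + 0.056x2 + 0.106x3 + 0.347x4 subject to:
  0.02x1 + 0.85x2 + 1.02x3 + 1.34x4 ≥ 0.72   (28-day strength contribution)
  0.01x1 + 0.07x2 + 0.82x3 + 0.31x4 ≤ 1.23   (CO₂ footprint)
  x1, x2, x3, x4 ≥ 0.
At the optimum only GGBS is positive (recycled aggregate, Portland cement, metakaolin = 0). There the 28-day strength contribution constraint is tight.
Solving gives x2 = 0.8471.
Objective = 0.056·0.8471 = 0.047438.

€0.0474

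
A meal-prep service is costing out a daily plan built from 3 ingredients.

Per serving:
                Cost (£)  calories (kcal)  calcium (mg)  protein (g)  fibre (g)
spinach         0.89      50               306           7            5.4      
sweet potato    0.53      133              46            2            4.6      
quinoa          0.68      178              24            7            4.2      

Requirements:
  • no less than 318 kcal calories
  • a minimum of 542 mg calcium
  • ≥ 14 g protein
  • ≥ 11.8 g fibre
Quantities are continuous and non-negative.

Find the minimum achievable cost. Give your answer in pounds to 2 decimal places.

Treat it as an LP. Let x1 = servings of spinach, x2 = servings of sweet potato, x3 = servings of quinoa.
min 0.89x1 + 0.53x2 + 0.68x3 with:
  50x1 + 133x2 + 178x3 ≥ 318   (calories)
  306x1 + 46x2 + 24x3 ≥ 542   (calcium)
  7x1 + 2x2 + 7x3 ≥ 14   (protein)
  5.4x1 + 4.6x2 + 4.2x3 ≥ 11.8   (fibre)
  x1, x2, x3 ≥ 0.
The optimal basis is {spinach, sweet potato}; quinoa drops out. There the calories and calcium constraints are tight.
Solving gives x1 = 1.496, x2 = 1.828.
Hence cost = 0.89·1.496 + 0.53·1.828 = £2.3003.

£2.30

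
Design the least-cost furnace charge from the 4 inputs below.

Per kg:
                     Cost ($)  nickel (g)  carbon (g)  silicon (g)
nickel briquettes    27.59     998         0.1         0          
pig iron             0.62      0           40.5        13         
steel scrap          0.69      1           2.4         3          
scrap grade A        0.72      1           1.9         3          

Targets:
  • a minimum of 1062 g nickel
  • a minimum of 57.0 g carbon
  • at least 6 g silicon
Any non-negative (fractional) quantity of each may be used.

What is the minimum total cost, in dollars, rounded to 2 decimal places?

Let x1 = kg of nickel briquettes, x2 = kg of pig iron, x3 = kg of steel scrap, x4 = kg of scrap grade A.
Minimize 27.59x1 + 0.62x2 + 0.69x3 + 0.72x4 subject to:
  998x1 + 1x3 + 1x4 ≥ 1062   (nickel)
  0.1x1 + 40.5x2 + 2.4x3 + 1.9x4 ≥ 57   (carbon)
  13x2 + 3x3 + 3x4 ≥ 6   (silicon)
  x1, x2, x3, x4 ≥ 0.
The cheapest feasible vertex uses only nickel briquettes, pig iron; steel scrap, scrap grade A are not used. There the nickel and carbon constraints are tight.
Optimal quantities: nickel briquettes = 1.064 kg, pig iron = 1.405 kg.
Objective = 27.59·1.064 + 0.62·1.405 = 30.2269.

$30.23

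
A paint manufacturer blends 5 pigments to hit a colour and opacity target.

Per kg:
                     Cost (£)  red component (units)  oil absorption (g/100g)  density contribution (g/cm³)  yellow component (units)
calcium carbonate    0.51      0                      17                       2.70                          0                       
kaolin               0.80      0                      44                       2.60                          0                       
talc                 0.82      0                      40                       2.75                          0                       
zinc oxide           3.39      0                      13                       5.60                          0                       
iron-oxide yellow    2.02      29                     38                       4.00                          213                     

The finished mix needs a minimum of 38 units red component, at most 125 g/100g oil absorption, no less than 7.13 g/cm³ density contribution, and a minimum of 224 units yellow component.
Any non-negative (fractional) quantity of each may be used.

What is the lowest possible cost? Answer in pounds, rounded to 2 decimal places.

Set it up as a linear program. Let x1 = kg of calcium carbonate, x2 = kg of kaolin, x3 = kg of talc, x4 = kg of zinc oxide, x5 = kg of iron-oxide yellow.
Minimize 0.51x1 + 0.8x2 + 0.82x3 + 3.39x4 + 2.02x5 s.t.:
  29x5 ≥ 38   (red component)
  17x1 + 44x2 + 40x3 + 13x4 + 38x5 ≤ 125   (oil absorption)
  2.7x1 + 2.6x2 + 2.75x3 + 5.6x4 + 4x5 ≥ 7.13   (density contribution)
  213x5 ≥ 224   (yellow component)
  x1, x2, x3, x4, x5 ≥ 0.
At the optimum only calcium carbonate, iron-oxide yellow are positive (kaolin, talc, zinc oxide = 0). There the red component and density contribution constraints are tight.
So calcium carbonate = 0.6995 kg, iron-oxide yellow = 1.31 kg.
Total cost: 0.51·0.6995 + 2.02·1.31 = 3.0029.

£3.00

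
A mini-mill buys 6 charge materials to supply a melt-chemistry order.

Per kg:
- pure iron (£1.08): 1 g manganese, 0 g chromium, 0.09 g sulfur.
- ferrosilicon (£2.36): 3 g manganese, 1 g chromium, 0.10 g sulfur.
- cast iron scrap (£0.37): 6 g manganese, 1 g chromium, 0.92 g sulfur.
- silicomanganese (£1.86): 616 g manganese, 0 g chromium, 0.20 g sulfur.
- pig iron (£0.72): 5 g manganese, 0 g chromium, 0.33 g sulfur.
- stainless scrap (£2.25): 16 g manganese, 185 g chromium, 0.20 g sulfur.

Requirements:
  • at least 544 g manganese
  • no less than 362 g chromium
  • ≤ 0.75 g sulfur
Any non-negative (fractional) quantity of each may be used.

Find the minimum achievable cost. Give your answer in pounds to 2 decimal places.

Set it up as a linear program. Let x1 = kg of pure iron, x2 = kg of ferrosilicon, x3 = kg of cast iron scrap, x4 = kg of silicomanganese, x5 = kg of pig iron, x6 = kg of stainless scrap.
Minimise 1.08x1 + 2.36x2 + 0.37x3 + 1.86x4 + 0.72x5 + 2.25x6 with:
  1x1 + 3x2 + 6x3 + 616x4 + 5x5 + 16x6 ≥ 544   (manganese)
  1x2 + 1x3 + 185x6 ≥ 362   (chromium)
  0.09x1 + 0.1x2 + 0.92x3 + 0.2x4 + 0.33x5 + 0.2x6 ≤ 0.75   (sulfur)
  x1, x2, x3, x4, x5, x6 ≥ 0.
The minimum-cost mix takes nothing from pure iron, ferrosilicon, cast iron scrap, pig iron — only silicomanganese, stainless scrap. Binding constraints: manganese and chromium.
Solving gives x4 = 0.8323, x6 = 1.957.
Objective = 1.86·0.8323 + 2.25·1.957 = 5.9513.

£5.95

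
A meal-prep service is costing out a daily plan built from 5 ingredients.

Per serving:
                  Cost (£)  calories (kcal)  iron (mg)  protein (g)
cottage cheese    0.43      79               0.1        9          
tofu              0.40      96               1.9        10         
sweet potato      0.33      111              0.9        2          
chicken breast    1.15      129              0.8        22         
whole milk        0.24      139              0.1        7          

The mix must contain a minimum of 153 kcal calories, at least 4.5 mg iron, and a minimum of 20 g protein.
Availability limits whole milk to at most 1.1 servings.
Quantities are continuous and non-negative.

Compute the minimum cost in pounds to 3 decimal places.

£0.947

Let x1 = servings of cottage cheese, x2 = servings of tofu, x3 = servings of sweet potato, x4 = servings of chicken breast, x5 = servings of whole milk.
Minimize 0.43x1 + 0.4x2 + 0.33x3 + 1.15x4 + 0.24x5 subject to:
  79x1 + 96x2 + 111x3 + 129x4 + 139x5 ≥ 153   (calories)
  0.1x1 + 1.9x2 + 0.9x3 + 0.8x4 + 0.1x5 ≥ 4.5   (iron)
  9x1 + 10x2 + 2x3 + 22x4 + 7x5 ≥ 20   (protein)
  x5 ≤ 1.1
  x1, x2, x3, x4, x5 ≥ 0.
At the optimum only tofu is positive (cottage cheese, sweet potato, chicken breast, whole milk = 0). Binding constraint: iron.
That vertex is x2 = 2.368.
Cost = 0.4·2.368 = 0.94720.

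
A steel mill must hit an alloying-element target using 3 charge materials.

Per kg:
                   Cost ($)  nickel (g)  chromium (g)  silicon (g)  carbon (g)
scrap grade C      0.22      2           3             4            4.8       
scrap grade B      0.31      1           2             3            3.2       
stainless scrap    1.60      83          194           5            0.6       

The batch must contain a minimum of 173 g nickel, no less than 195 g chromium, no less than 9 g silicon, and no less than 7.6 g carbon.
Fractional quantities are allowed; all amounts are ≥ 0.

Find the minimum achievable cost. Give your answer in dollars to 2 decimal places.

Set it up as a linear program. Let x1 = kg of scrap grade C, x2 = kg of scrap grade B, x3 = kg of stainless scrap.
min 0.22x1 + 0.31x2 + 1.6x3 s.t.:
  2x1 + 1x2 + 83x3 ≥ 173   (nickel)
  3x1 + 2x2 + 194x3 ≥ 195   (chromium)
  4x1 + 3x2 + 5x3 ≥ 9   (silicon)
  4.8x1 + 3.2x2 + 0.6x3 ≥ 7.6   (carbon)
  x1, x2, x3 ≥ 0.
At the optimum only scrap grade C, stainless scrap are positive (scrap grade B = 0). Binding constraints: nickel and carbon.
That vertex is x1 = 1.327, x3 = 2.052.
Objective = 0.22·1.327 + 1.6·2.052 = 3.5751.

$3.58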